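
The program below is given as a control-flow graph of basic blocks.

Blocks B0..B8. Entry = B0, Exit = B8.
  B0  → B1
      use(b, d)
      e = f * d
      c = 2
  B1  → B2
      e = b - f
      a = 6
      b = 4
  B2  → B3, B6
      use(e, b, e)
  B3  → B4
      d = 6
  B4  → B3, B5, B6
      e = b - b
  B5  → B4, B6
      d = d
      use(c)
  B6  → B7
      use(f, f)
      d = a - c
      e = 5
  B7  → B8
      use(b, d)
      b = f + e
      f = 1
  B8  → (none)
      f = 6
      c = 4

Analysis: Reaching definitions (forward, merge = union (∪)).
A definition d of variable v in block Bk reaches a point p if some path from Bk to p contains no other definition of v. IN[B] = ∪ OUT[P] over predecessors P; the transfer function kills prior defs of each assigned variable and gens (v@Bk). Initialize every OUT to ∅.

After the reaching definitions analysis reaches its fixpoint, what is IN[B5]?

Answer: {a@B1, b@B1, c@B0, d@B3, d@B5, e@B4}

Working:
Fixpoint table:
  B0:   IN={}   OUT={c@B0, e@B0}
  B1:   IN={c@B0, e@B0}   OUT={a@B1, b@B1, c@B0, e@B1}
  B2:   IN={a@B1, b@B1, c@B0, e@B1}   OUT={a@B1, b@B1, c@B0, e@B1}
  B3:   IN={a@B1, b@B1, c@B0, d@B3, d@B5, e@B1, e@B4}   OUT={a@B1, b@B1, c@B0, d@B3, e@B1, e@B4}
  B4:   IN={a@B1, b@B1, c@B0, d@B3, d@B5, e@B1, e@B4}   OUT={a@B1, b@B1, c@B0, d@B3, d@B5, e@B4}
  B5:   IN={a@B1, b@B1, c@B0, d@B3, d@B5, e@B4}   OUT={a@B1, b@B1, c@B0, d@B5, e@B4}
  B6:   IN={a@B1, b@B1, c@B0, d@B3, d@B5, e@B1, e@B4}   OUT={a@B1, b@B1, c@B0, d@B6, e@B6}
  B7:   IN={a@B1, b@B1, c@B0, d@B6, e@B6}   OUT={a@B1, b@B7, c@B0, d@B6, e@B6, f@B7}
  B8:   IN={a@B1, b@B7, c@B0, d@B6, e@B6, f@B7}   OUT={a@B1, b@B7, c@B8, d@B6, e@B6, f@B8}

Merge at B5: IN[B5] = OUT[B4] = {a@B1, b@B1, c@B0, d@B3, d@B5, e@B4}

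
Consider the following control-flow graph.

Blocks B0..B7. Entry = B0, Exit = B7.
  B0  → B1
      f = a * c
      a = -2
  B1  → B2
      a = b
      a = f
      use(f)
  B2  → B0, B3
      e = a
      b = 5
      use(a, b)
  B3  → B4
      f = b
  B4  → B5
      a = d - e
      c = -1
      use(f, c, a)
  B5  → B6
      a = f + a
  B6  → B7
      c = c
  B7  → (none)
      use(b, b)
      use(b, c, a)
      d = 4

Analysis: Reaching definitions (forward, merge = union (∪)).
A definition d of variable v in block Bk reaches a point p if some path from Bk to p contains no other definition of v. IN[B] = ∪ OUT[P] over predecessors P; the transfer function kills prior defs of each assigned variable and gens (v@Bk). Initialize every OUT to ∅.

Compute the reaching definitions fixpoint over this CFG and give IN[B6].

Per-block solution:
  B0:  IN={a@B1, b@B2, e@B2, f@B0}  OUT={a@B0, b@B2, e@B2, f@B0}
  B1:  IN={a@B0, b@B2, e@B2, f@B0}  OUT={a@B1, b@B2, e@B2, f@B0}
  B2:  IN={a@B1, b@B2, e@B2, f@B0}  OUT={a@B1, b@B2, e@B2, f@B0}
  B3:  IN={a@B1, b@B2, e@B2, f@B0}  OUT={a@B1, b@B2, e@B2, f@B3}
  B4:  IN={a@B1, b@B2, e@B2, f@B3}  OUT={a@B4, b@B2, c@B4, e@B2, f@B3}
  B5:  IN={a@B4, b@B2, c@B4, e@B2, f@B3}  OUT={a@B5, b@B2, c@B4, e@B2, f@B3}
  B6:  IN={a@B5, b@B2, c@B4, e@B2, f@B3}  OUT={a@B5, b@B2, c@B6, e@B2, f@B3}
  B7:  IN={a@B5, b@B2, c@B6, e@B2, f@B3}  OUT={a@B5, b@B2, c@B6, d@B7, e@B2, f@B3}

Merge at B6: IN[B6] = OUT[B5] = {a@B5, b@B2, c@B4, e@B2, f@B3}

Answer: {a@B5, b@B2, c@B4, e@B2, f@B3}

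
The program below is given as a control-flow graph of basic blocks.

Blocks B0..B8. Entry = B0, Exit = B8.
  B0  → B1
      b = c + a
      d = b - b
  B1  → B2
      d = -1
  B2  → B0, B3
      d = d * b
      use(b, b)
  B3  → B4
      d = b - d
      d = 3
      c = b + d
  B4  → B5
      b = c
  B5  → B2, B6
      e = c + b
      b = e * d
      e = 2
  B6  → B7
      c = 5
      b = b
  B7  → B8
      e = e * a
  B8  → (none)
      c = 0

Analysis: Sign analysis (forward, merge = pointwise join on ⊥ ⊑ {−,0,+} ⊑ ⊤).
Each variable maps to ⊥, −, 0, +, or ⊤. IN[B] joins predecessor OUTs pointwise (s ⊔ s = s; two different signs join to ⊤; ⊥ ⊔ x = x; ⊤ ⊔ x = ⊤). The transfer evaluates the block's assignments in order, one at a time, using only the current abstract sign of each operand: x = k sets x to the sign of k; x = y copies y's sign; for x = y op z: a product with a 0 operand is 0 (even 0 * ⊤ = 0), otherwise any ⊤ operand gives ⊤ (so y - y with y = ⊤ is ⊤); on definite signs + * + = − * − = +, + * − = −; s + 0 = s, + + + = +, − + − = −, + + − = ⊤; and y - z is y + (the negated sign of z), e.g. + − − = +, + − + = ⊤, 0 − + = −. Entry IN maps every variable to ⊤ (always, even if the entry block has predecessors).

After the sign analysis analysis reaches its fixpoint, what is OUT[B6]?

Converged values:
  B0:   IN=(all ⊤)   OUT=(all ⊤)
  B1:   IN=(all ⊤)   OUT={d:-; rest ⊤}
  B2:   IN=(all ⊤)   OUT=(all ⊤)
  B3:   IN=(all ⊤)   OUT={d:+; rest ⊤}
  B4:   IN={d:+; rest ⊤}   OUT={d:+; rest ⊤}
  B5:   IN={d:+; rest ⊤}   OUT={d:+, e:+; rest ⊤}
  B6:   IN={d:+, e:+; rest ⊤}   OUT={c:+, d:+, e:+; rest ⊤}
  B7:   IN={c:+, d:+, e:+; rest ⊤}   OUT={c:+, d:+; rest ⊤}
  B8:   IN={c:+, d:+; rest ⊤}   OUT={c:0, d:+; rest ⊤}

Merge at B6: IN[B6] = OUT[B5] = {a: ⊤, b: ⊤, c: ⊤, d: +, e: +, f: ⊤}
Applying B6's transfer function to that IN value gives OUT[B6] (row B6 above).

Answer: {a: ⊤, b: ⊤, c: +, d: +, e: +, f: ⊤}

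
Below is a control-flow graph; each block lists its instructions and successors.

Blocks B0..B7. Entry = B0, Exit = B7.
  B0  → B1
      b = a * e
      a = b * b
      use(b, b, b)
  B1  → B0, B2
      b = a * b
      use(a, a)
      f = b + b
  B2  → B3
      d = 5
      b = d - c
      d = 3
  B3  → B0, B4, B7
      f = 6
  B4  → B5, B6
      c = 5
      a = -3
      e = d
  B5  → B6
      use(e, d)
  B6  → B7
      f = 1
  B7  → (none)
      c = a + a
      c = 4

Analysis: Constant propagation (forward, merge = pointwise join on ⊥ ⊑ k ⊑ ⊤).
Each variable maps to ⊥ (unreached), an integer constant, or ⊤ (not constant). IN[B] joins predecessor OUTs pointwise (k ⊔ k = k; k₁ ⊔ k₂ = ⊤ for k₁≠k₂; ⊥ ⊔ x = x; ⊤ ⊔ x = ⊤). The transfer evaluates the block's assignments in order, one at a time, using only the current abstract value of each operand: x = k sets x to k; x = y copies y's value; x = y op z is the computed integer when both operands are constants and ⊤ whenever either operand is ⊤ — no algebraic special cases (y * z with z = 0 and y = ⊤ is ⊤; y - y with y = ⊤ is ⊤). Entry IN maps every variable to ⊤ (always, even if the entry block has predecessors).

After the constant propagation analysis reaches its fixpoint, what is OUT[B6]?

Answer: {a: -3, b: ⊤, c: 5, d: 3, e: 3, f: 1}

Derivation:
Fixpoint table:
  B0: | IN=(all ⊤) | OUT=(all ⊤)
  B1: | IN=(all ⊤) | OUT=(all ⊤)
  B2: | IN=(all ⊤) | OUT={d:3; rest ⊤}
  B3: | IN={d:3; rest ⊤} | OUT={d:3, f:6; rest ⊤}
  B4: | IN={d:3, f:6; rest ⊤} | OUT={a:-3, c:5, d:3, e:3, f:6; rest ⊤}
  B5: | IN={a:-3, c:5, d:3, e:3, f:6; rest ⊤} | OUT={a:-3, c:5, d:3, e:3, f:6; rest ⊤}
  B6: | IN={a:-3, c:5, d:3, e:3, f:6; rest ⊤} | OUT={a:-3, c:5, d:3, e:3, f:1; rest ⊤}
  B7: | IN={d:3; rest ⊤} | OUT={c:4, d:3; rest ⊤}

Merge at B6: IN[B6] = OUT[B4] ⊔ OUT[B5] = {a: -3, b: ⊤, c: 5, d: 3, e: 3, f: 6}
Applying B6's transfer function to that IN value gives OUT[B6] (row B6 above).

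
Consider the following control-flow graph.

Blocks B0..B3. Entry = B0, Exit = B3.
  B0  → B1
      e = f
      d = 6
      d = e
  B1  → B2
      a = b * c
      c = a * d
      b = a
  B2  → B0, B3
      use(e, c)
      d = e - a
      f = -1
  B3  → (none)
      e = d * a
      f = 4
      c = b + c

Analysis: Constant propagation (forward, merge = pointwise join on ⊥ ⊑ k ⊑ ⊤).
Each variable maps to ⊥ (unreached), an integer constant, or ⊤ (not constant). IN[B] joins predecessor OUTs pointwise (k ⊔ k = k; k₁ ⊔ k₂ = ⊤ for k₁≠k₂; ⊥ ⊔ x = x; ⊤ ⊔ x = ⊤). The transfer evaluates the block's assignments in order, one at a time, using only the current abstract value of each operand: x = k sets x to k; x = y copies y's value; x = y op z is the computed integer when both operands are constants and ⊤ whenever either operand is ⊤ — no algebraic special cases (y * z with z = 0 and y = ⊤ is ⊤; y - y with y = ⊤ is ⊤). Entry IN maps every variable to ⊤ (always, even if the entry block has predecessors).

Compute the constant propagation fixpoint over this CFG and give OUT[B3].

Per-block solution:
  B0:   IN=(all ⊤)   OUT=(all ⊤)
  B1:   IN=(all ⊤)   OUT=(all ⊤)
  B2:   IN=(all ⊤)   OUT={f:-1; rest ⊤}
  B3:   IN={f:-1; rest ⊤}   OUT={f:4; rest ⊤}

Merge at B3: IN[B3] = OUT[B2] = {a: ⊤, b: ⊤, c: ⊤, d: ⊤, e: ⊤, f: -1}
Applying B3's transfer function to that IN value gives OUT[B3] (row B3 above).

Answer: {a: ⊤, b: ⊤, c: ⊤, d: ⊤, e: ⊤, f: 4}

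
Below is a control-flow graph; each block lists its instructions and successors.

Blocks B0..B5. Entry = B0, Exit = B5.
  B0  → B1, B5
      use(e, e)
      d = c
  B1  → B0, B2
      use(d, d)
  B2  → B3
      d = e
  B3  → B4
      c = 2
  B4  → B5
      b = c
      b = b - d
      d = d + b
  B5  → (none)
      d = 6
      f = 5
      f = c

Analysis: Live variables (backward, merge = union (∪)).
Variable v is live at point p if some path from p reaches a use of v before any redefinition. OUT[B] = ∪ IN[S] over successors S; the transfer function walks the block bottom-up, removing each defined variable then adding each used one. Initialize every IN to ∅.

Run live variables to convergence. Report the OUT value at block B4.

Converged values:
  B0:  IN={c, e}  OUT={c, d, e}
  B1:  IN={c, d, e}  OUT={c, e}
  B2:  IN={e}  OUT={d}
  B3:  IN={d}  OUT={c, d}
  B4:  IN={c, d}  OUT={c}
  B5:  IN={c}  OUT={}

Merge at B4: OUT[B4] = IN[B5] = {c}

Answer: {c}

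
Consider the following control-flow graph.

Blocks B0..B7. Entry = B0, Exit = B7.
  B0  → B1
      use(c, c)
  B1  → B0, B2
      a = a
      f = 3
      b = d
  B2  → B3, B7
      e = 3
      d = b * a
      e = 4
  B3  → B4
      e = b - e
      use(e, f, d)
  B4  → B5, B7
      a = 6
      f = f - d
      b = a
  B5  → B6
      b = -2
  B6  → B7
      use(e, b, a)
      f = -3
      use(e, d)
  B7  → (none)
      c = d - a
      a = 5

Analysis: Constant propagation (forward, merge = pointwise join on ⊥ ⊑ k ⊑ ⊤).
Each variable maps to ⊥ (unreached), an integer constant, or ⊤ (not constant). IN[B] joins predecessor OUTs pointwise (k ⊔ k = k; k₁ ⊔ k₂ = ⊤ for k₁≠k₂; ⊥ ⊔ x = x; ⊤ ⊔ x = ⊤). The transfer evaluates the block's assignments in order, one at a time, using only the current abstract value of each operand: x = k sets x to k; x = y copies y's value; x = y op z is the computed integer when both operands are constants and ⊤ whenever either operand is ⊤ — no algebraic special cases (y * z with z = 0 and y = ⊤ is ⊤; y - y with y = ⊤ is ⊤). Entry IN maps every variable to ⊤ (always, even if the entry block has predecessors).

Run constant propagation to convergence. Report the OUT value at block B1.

Answer: {a: ⊤, b: ⊤, c: ⊤, d: ⊤, e: ⊤, f: 3}

Trace:
Per-block solution:
  B0:  IN=(all ⊤)  OUT=(all ⊤)
  B1:  IN=(all ⊤)  OUT={f:3; rest ⊤}
  B2:  IN={f:3; rest ⊤}  OUT={e:4, f:3; rest ⊤}
  B3:  IN={e:4, f:3; rest ⊤}  OUT={f:3; rest ⊤}
  B4:  IN={f:3; rest ⊤}  OUT={a:6, b:6; rest ⊤}
  B5:  IN={a:6, b:6; rest ⊤}  OUT={a:6, b:-2; rest ⊤}
  B6:  IN={a:6, b:-2; rest ⊤}  OUT={a:6, b:-2, f:-3; rest ⊤}
  B7:  IN=(all ⊤)  OUT={a:5; rest ⊤}

Merge at B1: IN[B1] = OUT[B0] = {a: ⊤, b: ⊤, c: ⊤, d: ⊤, e: ⊤, f: ⊤}
Applying B1's transfer function to that IN value gives OUT[B1] (row B1 above).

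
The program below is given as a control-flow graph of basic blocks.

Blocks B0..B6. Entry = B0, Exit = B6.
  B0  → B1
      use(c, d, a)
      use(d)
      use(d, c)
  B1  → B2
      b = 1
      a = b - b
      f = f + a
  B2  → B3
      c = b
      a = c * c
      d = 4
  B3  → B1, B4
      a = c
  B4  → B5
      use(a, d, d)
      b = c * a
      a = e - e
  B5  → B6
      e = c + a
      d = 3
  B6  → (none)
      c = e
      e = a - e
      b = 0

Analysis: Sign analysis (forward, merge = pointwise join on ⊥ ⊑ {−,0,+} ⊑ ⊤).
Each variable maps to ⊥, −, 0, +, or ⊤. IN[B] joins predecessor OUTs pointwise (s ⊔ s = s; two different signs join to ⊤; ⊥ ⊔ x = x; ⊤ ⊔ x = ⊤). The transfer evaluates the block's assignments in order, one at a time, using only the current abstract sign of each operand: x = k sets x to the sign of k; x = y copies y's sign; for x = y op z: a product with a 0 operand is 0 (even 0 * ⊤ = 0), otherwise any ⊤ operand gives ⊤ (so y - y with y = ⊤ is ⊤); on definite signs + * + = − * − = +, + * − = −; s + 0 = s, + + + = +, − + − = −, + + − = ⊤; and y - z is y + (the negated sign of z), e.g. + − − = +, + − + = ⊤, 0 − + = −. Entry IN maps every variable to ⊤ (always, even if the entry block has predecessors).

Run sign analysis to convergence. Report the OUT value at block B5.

Answer: {a: ⊤, b: +, c: +, d: +, e: ⊤, f: ⊤}

Working:
Fixpoint table:
  B0:   IN=(all ⊤)   OUT=(all ⊤)
  B1:   IN=(all ⊤)   OUT={b:+; rest ⊤}
  B2:   IN={b:+; rest ⊤}   OUT={a:+, b:+, c:+, d:+; rest ⊤}
  B3:   IN={a:+, b:+, c:+, d:+; rest ⊤}   OUT={a:+, b:+, c:+, d:+; rest ⊤}
  B4:   IN={a:+, b:+, c:+, d:+; rest ⊤}   OUT={b:+, c:+, d:+; rest ⊤}
  B5:   IN={b:+, c:+, d:+; rest ⊤}   OUT={b:+, c:+, d:+; rest ⊤}
  B6:   IN={b:+, c:+, d:+; rest ⊤}   OUT={b:0, d:+; rest ⊤}

Merge at B5: IN[B5] = OUT[B4] = {a: ⊤, b: +, c: +, d: +, e: ⊤, f: ⊤}
Applying B5's transfer function to that IN value gives OUT[B5] (row B5 above).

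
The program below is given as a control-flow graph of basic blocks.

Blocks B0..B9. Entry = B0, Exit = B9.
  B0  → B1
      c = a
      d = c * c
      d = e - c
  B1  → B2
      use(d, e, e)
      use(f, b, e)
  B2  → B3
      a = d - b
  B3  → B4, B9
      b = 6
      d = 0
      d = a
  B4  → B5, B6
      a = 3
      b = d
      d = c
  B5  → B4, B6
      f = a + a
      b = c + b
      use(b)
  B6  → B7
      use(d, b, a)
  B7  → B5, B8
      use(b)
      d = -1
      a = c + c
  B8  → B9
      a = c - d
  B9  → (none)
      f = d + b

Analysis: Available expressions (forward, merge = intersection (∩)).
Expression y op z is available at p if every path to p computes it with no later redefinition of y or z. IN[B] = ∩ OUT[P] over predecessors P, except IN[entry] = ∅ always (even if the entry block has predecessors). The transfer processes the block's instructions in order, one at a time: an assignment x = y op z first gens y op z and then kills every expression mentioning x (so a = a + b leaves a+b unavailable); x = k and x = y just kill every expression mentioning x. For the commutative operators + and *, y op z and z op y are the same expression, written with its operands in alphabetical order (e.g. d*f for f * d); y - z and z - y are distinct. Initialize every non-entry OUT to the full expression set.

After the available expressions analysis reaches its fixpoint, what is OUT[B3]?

Answer: {c*c, e-c}

Working:
Fixpoint table:
  B0: | IN={} | OUT={c*c, e-c}
  B1: | IN={c*c, e-c} | OUT={c*c, e-c}
  B2: | IN={c*c, e-c} | OUT={c*c, d-b, e-c}
  B3: | IN={c*c, d-b, e-c} | OUT={c*c, e-c}
  B4: | IN={c*c, e-c} | OUT={c*c, e-c}
  B5: | IN={c*c, e-c} | OUT={a+a, c*c, e-c}
  B6: | IN={c*c, e-c} | OUT={c*c, e-c}
  B7: | IN={c*c, e-c} | OUT={c*c, c+c, e-c}
  B8: | IN={c*c, c+c, e-c} | OUT={c*c, c+c, c-d, e-c}
  B9: | IN={c*c, e-c} | OUT={b+d, c*c, e-c}

Merge at B3: IN[B3] = OUT[B2] = {c*c, d-b, e-c}
Applying B3's transfer function to that IN value gives OUT[B3] (row B3 above).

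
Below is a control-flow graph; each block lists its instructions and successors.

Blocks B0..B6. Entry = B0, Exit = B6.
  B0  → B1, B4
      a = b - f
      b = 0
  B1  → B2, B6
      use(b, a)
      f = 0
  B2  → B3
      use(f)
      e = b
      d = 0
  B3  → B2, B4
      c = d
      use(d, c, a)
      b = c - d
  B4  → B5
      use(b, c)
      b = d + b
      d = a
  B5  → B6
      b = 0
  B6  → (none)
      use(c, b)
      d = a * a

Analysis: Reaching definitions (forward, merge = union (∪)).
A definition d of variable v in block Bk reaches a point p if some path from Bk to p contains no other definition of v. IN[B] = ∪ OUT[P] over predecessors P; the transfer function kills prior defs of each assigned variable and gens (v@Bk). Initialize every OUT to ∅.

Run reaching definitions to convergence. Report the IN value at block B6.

Fixpoint table:
  B0:   IN={}   OUT={a@B0, b@B0}
  B1:   IN={a@B0, b@B0}   OUT={a@B0, b@B0, f@B1}
  B2:   IN={a@B0, b@B0, b@B3, c@B3, d@B2, e@B2, f@B1}   OUT={a@B0, b@B0, b@B3, c@B3, d@B2, e@B2, f@B1}
  B3:   IN={a@B0, b@B0, b@B3, c@B3, d@B2, e@B2, f@B1}   OUT={a@B0, b@B3, c@B3, d@B2, e@B2, f@B1}
  B4:   IN={a@B0, b@B0, b@B3, c@B3, d@B2, e@B2, f@B1}   OUT={a@B0, b@B4, c@B3, d@B4, e@B2, f@B1}
  B5:   IN={a@B0, b@B4, c@B3, d@B4, e@B2, f@B1}   OUT={a@B0, b@B5, c@B3, d@B4, e@B2, f@B1}
  B6:   IN={a@B0, b@B0, b@B5, c@B3, d@B4, e@B2, f@B1}   OUT={a@B0, b@B0, b@B5, c@B3, d@B6, e@B2, f@B1}

Merge at B6: IN[B6] = OUT[B1] ⊔ OUT[B5] = {a@B0, b@B0, b@B5, c@B3, d@B4, e@B2, f@B1}

Answer: {a@B0, b@B0, b@B5, c@B3, d@B4, e@B2, f@B1}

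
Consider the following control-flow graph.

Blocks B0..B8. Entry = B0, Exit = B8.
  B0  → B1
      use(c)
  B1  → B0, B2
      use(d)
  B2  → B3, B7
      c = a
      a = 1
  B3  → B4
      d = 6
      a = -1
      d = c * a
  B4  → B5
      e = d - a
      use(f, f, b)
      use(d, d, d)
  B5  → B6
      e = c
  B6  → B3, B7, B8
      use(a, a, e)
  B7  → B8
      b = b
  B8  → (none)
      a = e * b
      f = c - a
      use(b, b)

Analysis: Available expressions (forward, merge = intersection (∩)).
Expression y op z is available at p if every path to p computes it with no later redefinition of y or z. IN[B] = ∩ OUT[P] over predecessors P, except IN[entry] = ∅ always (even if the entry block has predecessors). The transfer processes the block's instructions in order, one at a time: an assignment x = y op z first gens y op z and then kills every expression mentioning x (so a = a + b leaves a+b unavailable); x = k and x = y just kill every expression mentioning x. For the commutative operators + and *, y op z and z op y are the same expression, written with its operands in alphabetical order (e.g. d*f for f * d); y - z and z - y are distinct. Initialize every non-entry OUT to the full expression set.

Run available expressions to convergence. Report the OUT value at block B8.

Per-block solution:
  B0:   IN={}   OUT={}
  B1:   IN={}   OUT={}
  B2:   IN={}   OUT={}
  B3:   IN={}   OUT={a*c}
  B4:   IN={a*c}   OUT={a*c, d-a}
  B5:   IN={a*c, d-a}   OUT={a*c, d-a}
  B6:   IN={a*c, d-a}   OUT={a*c, d-a}
  B7:   IN={}   OUT={}
  B8:   IN={}   OUT={b*e, c-a}

Merge at B8: IN[B8] = OUT[B6] ∩ OUT[B7] = {}
Applying B8's transfer function to that IN value gives OUT[B8] (row B8 above).

Answer: {b*e, c-a}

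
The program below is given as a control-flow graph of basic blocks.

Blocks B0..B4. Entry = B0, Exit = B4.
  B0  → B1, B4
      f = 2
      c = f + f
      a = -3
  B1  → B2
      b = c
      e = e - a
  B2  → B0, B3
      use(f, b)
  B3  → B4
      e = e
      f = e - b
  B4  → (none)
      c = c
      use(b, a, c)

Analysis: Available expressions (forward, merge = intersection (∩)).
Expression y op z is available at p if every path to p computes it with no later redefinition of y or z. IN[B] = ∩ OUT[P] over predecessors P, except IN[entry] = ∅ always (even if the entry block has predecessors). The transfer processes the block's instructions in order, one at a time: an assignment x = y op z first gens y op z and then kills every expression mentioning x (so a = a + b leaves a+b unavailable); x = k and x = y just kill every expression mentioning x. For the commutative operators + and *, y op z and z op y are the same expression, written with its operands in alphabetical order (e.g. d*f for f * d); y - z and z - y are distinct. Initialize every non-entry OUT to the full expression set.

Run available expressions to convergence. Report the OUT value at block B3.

Fixpoint table:
  B0:  IN={}  OUT={f+f}
  B1:  IN={f+f}  OUT={f+f}
  B2:  IN={f+f}  OUT={f+f}
  B3:  IN={f+f}  OUT={e-b}
  B4:  IN={}  OUT={}

Merge at B3: IN[B3] = OUT[B2] = {f+f}
Applying B3's transfer function to that IN value gives OUT[B3] (row B3 above).

Answer: {e-b}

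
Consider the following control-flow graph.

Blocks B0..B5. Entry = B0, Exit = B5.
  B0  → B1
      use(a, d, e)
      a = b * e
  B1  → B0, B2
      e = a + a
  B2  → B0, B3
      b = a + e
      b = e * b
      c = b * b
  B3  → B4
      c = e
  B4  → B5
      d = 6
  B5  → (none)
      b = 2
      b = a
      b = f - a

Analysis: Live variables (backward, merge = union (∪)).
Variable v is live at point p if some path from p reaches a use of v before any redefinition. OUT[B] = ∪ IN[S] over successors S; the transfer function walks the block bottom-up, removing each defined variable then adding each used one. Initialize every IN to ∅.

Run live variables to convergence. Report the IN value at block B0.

Per-block solution:
  B0:  IN={a, b, d, e, f}  OUT={a, b, d, f}
  B1:  IN={a, b, d, f}  OUT={a, b, d, e, f}
  B2:  IN={a, d, e, f}  OUT={a, b, d, e, f}
  B3:  IN={a, e, f}  OUT={a, f}
  B4:  IN={a, f}  OUT={a, f}
  B5:  IN={a, f}  OUT={}

Merge at B0: OUT[B0] = IN[B1] = {a, b, d, f}
Applying B0's transfer function to that OUT value gives IN[B0] (row B0 above).

Answer: {a, b, d, e, f}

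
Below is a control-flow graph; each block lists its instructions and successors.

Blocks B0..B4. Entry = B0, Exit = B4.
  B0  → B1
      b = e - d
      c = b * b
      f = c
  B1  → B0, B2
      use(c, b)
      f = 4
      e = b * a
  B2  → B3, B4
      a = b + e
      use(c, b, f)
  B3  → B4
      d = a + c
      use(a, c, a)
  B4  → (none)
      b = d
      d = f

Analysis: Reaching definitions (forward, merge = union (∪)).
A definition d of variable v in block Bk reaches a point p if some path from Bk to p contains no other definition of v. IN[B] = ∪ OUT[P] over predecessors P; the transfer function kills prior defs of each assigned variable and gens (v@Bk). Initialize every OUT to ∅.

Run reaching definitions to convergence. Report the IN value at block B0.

Answer: {b@B0, c@B0, e@B1, f@B1}

Working:
Per-block solution:
  B0: | IN={b@B0, c@B0, e@B1, f@B1} | OUT={b@B0, c@B0, e@B1, f@B0}
  B1: | IN={b@B0, c@B0, e@B1, f@B0} | OUT={b@B0, c@B0, e@B1, f@B1}
  B2: | IN={b@B0, c@B0, e@B1, f@B1} | OUT={a@B2, b@B0, c@B0, e@B1, f@B1}
  B3: | IN={a@B2, b@B0, c@B0, e@B1, f@B1} | OUT={a@B2, b@B0, c@B0, d@B3, e@B1, f@B1}
  B4: | IN={a@B2, b@B0, c@B0, d@B3, e@B1, f@B1} | OUT={a@B2, b@B4, c@B0, d@B4, e@B1, f@B1}

Merge at B0 (entry node, so the boundary value {} is joined with the incoming edge(s)): IN[B0] = {} ⊔ OUT[B1] = {b@B0, c@B0, e@B1, f@B1}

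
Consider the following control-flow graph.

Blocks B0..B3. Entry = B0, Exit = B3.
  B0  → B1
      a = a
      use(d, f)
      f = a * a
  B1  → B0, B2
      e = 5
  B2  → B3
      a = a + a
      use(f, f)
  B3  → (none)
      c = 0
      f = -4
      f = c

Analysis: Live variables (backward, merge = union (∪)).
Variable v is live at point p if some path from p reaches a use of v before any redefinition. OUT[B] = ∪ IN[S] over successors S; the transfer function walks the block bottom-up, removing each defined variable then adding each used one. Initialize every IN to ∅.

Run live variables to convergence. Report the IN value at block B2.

Answer: {a, f}

Working:
Converged values:
  B0: | IN={a, d, f} | OUT={a, d, f}
  B1: | IN={a, d, f} | OUT={a, d, f}
  B2: | IN={a, f} | OUT={}
  B3: | IN={} | OUT={}

Merge at B2: OUT[B2] = IN[B3] = {}
Applying B2's transfer function to that OUT value gives IN[B2] (row B2 above).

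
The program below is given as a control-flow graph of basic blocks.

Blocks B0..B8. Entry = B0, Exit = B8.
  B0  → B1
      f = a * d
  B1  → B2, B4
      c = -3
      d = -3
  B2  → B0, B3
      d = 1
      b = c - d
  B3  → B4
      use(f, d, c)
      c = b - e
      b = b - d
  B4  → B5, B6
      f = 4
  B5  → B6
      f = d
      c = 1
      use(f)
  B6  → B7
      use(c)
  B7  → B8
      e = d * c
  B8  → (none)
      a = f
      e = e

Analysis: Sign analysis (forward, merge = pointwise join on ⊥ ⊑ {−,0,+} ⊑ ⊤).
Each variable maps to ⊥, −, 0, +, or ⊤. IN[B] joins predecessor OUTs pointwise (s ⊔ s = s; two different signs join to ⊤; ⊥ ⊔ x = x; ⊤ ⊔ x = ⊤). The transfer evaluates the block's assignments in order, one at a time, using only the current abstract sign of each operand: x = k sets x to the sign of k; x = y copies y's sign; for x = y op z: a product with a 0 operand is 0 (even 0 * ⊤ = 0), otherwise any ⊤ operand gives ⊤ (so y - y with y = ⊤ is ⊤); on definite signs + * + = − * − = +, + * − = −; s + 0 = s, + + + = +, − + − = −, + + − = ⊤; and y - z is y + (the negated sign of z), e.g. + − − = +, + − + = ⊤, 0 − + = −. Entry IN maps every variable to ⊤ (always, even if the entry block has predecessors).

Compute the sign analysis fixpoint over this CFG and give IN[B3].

Per-block solution:
  B0: | IN=(all ⊤) | OUT=(all ⊤)
  B1: | IN=(all ⊤) | OUT={c:-, d:-; rest ⊤}
  B2: | IN={c:-, d:-; rest ⊤} | OUT={b:-, c:-, d:+; rest ⊤}
  B3: | IN={b:-, c:-, d:+; rest ⊤} | OUT={b:-, d:+; rest ⊤}
  B4: | IN=(all ⊤) | OUT={f:+; rest ⊤}
  B5: | IN={f:+; rest ⊤} | OUT={c:+; rest ⊤}
  B6: | IN=(all ⊤) | OUT=(all ⊤)
  B7: | IN=(all ⊤) | OUT=(all ⊤)
  B8: | IN=(all ⊤) | OUT=(all ⊤)

Merge at B3: IN[B3] = OUT[B2] = {a: ⊤, b: -, c: -, d: +, e: ⊤, f: ⊤}

Answer: {a: ⊤, b: -, c: -, d: +, e: ⊤, f: ⊤}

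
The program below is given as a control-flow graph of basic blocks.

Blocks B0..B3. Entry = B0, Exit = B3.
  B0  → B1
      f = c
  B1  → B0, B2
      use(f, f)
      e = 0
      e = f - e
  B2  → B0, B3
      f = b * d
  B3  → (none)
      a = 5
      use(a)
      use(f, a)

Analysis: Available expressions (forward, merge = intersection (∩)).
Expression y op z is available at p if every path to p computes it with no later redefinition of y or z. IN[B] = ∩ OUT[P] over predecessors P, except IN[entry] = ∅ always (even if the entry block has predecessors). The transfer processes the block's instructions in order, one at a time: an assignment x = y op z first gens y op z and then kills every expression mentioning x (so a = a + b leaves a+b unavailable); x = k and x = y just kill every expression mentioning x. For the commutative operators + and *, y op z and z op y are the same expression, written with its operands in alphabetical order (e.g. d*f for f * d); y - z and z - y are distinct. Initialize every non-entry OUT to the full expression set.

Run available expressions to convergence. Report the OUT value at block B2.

Answer: {b*d}

Trace:
Per-block solution:
  B0:  IN={}  OUT={}
  B1:  IN={}  OUT={}
  B2:  IN={}  OUT={b*d}
  B3:  IN={b*d}  OUT={b*d}

Merge at B2: IN[B2] = OUT[B1] = {}
Applying B2's transfer function to that IN value gives OUT[B2] (row B2 above).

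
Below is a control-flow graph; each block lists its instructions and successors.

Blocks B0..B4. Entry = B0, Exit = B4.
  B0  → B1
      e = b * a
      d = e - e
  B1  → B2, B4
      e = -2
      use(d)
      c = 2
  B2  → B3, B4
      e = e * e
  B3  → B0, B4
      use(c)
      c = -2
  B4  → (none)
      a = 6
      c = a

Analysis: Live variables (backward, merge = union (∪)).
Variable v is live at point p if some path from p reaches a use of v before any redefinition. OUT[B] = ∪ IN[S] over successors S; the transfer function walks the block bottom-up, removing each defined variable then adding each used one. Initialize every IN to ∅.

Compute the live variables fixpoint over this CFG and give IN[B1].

Answer: {a, b, d}

Trace:
Per-block solution:
  B0: | IN={a, b} | OUT={a, b, d}
  B1: | IN={a, b, d} | OUT={a, b, c, e}
  B2: | IN={a, b, c, e} | OUT={a, b, c}
  B3: | IN={a, b, c} | OUT={a, b}
  B4: | IN={} | OUT={}

Merge at B1: OUT[B1] = IN[B2] ⊔ IN[B4] = {a, b, c, e}
Applying B1's transfer function to that OUT value gives IN[B1] (row B1 above).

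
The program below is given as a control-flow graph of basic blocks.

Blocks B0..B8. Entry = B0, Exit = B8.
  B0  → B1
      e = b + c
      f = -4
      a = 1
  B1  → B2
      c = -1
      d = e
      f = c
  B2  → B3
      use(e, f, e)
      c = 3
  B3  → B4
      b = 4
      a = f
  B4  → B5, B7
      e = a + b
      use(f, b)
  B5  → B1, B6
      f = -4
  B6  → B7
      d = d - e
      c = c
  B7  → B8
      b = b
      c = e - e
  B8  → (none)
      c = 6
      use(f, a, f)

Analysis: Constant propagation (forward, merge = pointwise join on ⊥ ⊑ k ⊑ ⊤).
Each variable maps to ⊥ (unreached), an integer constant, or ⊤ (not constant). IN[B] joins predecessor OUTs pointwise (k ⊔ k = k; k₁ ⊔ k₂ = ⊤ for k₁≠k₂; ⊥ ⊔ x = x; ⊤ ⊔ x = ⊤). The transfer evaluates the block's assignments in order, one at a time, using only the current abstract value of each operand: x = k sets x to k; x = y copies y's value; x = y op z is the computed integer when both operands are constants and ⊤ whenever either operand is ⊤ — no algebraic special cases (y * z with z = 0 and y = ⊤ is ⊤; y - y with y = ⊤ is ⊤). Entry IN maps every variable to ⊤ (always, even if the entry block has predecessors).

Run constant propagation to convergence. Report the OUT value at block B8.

Fixpoint table:
  B0:   IN=(all ⊤)   OUT={a:1, f:-4; rest ⊤}
  B1:   IN={f:-4; rest ⊤}   OUT={c:-1, f:-1; rest ⊤}
  B2:   IN={c:-1, f:-1; rest ⊤}   OUT={c:3, f:-1; rest ⊤}
  B3:   IN={c:3, f:-1; rest ⊤}   OUT={a:-1, b:4, c:3, f:-1; rest ⊤}
  B4:   IN={a:-1, b:4, c:3, f:-1; rest ⊤}   OUT={a:-1, b:4, c:3, e:3, f:-1; rest ⊤}
  B5:   IN={a:-1, b:4, c:3, e:3, f:-1; rest ⊤}   OUT={a:-1, b:4, c:3, e:3, f:-4; rest ⊤}
  B6:   IN={a:-1, b:4, c:3, e:3, f:-4; rest ⊤}   OUT={a:-1, b:4, c:3, e:3, f:-4; rest ⊤}
  B7:   IN={a:-1, b:4, c:3, e:3; rest ⊤}   OUT={a:-1, b:4, c:0, e:3; rest ⊤}
  B8:   IN={a:-1, b:4, c:0, e:3; rest ⊤}   OUT={a:-1, b:4, c:6, e:3; rest ⊤}

Merge at B8: IN[B8] = OUT[B7] = {a: -1, b: 4, c: 0, d: ⊤, e: 3, f: ⊤}
Applying B8's transfer function to that IN value gives OUT[B8] (row B8 above).

Answer: {a: -1, b: 4, c: 6, d: ⊤, e: 3, f: ⊤}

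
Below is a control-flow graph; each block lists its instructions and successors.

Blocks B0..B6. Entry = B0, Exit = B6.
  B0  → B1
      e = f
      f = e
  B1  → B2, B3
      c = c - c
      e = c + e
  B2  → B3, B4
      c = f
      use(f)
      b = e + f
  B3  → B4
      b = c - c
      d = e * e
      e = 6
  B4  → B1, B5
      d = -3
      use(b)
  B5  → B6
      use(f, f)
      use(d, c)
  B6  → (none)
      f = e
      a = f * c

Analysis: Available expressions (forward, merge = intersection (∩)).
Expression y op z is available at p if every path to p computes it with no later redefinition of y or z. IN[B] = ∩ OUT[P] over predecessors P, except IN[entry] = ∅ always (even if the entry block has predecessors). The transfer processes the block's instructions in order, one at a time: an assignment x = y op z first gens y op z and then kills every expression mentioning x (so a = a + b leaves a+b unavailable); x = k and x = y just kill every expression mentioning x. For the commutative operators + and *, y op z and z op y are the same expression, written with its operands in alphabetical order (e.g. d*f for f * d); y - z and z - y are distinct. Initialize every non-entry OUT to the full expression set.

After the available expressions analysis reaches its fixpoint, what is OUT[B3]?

Converged values:
  B0:   IN={}   OUT={}
  B1:   IN={}   OUT={}
  B2:   IN={}   OUT={e+f}
  B3:   IN={}   OUT={c-c}
  B4:   IN={}   OUT={}
  B5:   IN={}   OUT={}
  B6:   IN={}   OUT={c*f}

Merge at B3: IN[B3] = OUT[B1] ∩ OUT[B2] = {}
Applying B3's transfer function to that IN value gives OUT[B3] (row B3 above).

Answer: {c-c}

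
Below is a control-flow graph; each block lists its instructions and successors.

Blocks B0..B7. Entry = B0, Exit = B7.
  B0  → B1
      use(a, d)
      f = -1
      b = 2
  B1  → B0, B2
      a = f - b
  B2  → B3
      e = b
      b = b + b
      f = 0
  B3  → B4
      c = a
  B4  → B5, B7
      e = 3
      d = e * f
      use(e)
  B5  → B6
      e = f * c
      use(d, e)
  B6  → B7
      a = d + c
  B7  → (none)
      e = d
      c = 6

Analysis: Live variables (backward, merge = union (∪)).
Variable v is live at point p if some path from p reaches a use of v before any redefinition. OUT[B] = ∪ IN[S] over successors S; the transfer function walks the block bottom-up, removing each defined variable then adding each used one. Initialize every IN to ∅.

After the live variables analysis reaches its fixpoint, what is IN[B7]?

Converged values:
  B0:   IN={a, d}   OUT={b, d, f}
  B1:   IN={b, d, f}   OUT={a, b, d}
  B2:   IN={a, b}   OUT={a, f}
  B3:   IN={a, f}   OUT={c, f}
  B4:   IN={c, f}   OUT={c, d, f}
  B5:   IN={c, d, f}   OUT={c, d}
  B6:   IN={c, d}   OUT={d}
  B7:   IN={d}   OUT={}

B7 is the boundary node: OUT[B7] = {}
Applying B7's transfer function to that OUT value gives IN[B7] (row B7 above).

Answer: {d}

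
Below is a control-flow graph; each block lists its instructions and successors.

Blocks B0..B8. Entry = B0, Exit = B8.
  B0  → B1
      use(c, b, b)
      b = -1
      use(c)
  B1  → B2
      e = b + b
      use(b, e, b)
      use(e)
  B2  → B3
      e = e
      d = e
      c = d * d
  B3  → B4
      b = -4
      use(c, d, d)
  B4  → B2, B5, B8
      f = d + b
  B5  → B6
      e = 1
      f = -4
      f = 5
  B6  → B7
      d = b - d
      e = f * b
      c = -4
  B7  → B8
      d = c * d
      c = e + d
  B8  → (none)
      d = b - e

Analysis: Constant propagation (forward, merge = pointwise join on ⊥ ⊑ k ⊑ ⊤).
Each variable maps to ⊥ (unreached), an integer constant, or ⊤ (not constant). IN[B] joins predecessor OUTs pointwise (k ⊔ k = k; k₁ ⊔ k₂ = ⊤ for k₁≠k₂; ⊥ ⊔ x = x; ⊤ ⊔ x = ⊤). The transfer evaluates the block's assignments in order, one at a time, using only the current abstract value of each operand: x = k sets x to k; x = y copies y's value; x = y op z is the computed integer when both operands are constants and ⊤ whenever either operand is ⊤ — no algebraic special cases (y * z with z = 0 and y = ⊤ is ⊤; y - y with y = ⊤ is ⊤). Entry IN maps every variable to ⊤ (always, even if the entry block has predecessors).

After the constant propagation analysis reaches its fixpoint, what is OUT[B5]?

Per-block solution:
  B0: | IN=(all ⊤) | OUT={b:-1; rest ⊤}
  B1: | IN={b:-1; rest ⊤} | OUT={b:-1, e:-2; rest ⊤}
  B2: | IN={e:-2; rest ⊤} | OUT={c:4, d:-2, e:-2; rest ⊤}
  B3: | IN={c:4, d:-2, e:-2; rest ⊤} | OUT={b:-4, c:4, d:-2, e:-2; rest ⊤}
  B4: | IN={b:-4, c:4, d:-2, e:-2; rest ⊤} | OUT={b:-4, c:4, d:-2, e:-2, f:-6; rest ⊤}
  B5: | IN={b:-4, c:4, d:-2, e:-2, f:-6; rest ⊤} | OUT={b:-4, c:4, d:-2, e:1, f:5; rest ⊤}
  B6: | IN={b:-4, c:4, d:-2, e:1, f:5; rest ⊤} | OUT={b:-4, c:-4, d:-2, e:-20, f:5; rest ⊤}
  B7: | IN={b:-4, c:-4, d:-2, e:-20, f:5; rest ⊤} | OUT={b:-4, c:-12, d:8, e:-20, f:5; rest ⊤}
  B8: | IN={b:-4; rest ⊤} | OUT={b:-4; rest ⊤}

Merge at B5: IN[B5] = OUT[B4] = {a: ⊤, b: -4, c: 4, d: -2, e: -2, f: -6}
Applying B5's transfer function to that IN value gives OUT[B5] (row B5 above).

Answer: {a: ⊤, b: -4, c: 4, d: -2, e: 1, f: 5}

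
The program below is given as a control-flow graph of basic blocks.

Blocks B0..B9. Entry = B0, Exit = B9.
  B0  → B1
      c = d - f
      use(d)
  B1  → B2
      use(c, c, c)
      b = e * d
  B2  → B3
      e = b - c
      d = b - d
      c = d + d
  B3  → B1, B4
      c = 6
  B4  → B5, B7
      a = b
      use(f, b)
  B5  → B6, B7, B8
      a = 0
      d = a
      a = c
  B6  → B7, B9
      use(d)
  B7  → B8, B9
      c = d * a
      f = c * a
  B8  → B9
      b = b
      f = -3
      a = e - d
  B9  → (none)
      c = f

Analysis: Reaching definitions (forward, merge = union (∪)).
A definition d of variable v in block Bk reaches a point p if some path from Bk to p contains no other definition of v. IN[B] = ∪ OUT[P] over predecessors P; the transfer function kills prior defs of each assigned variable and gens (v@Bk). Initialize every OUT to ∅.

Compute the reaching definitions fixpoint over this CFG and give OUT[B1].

Answer: {b@B1, c@B0, c@B3, d@B2, e@B2}

Derivation:
Fixpoint table:
  B0:   IN={}   OUT={c@B0}
  B1:   IN={b@B1, c@B0, c@B3, d@B2, e@B2}   OUT={b@B1, c@B0, c@B3, d@B2, e@B2}
  B2:   IN={b@B1, c@B0, c@B3, d@B2, e@B2}   OUT={b@B1, c@B2, d@B2, e@B2}
  B3:   IN={b@B1, c@B2, d@B2, e@B2}   OUT={b@B1, c@B3, d@B2, e@B2}
  B4:   IN={b@B1, c@B3, d@B2, e@B2}   OUT={a@B4, b@B1, c@B3, d@B2, e@B2}
  B5:   IN={a@B4, b@B1, c@B3, d@B2, e@B2}   OUT={a@B5, b@B1, c@B3, d@B5, e@B2}
  B6:   IN={a@B5, b@B1, c@B3, d@B5, e@B2}   OUT={a@B5, b@B1, c@B3, d@B5, e@B2}
  B7:   IN={a@B4, a@B5, b@B1, c@B3, d@B2, d@B5, e@B2}   OUT={a@B4, a@B5, b@B1, c@B7, d@B2, d@B5, e@B2, f@B7}
  B8:   IN={a@B4, a@B5, b@B1, c@B3, c@B7, d@B2, d@B5, e@B2, f@B7}   OUT={a@B8, b@B8, c@B3, c@B7, d@B2, d@B5, e@B2, f@B8}
  B9:   IN={a@B4, a@B5, a@B8, b@B1, b@B8, c@B3, c@B7, d@B2, d@B5, e@B2, f@B7, f@B8}   OUT={a@B4, a@B5, a@B8, b@B1, b@B8, c@B9, d@B2, d@B5, e@B2, f@B7, f@B8}

Merge at B1: IN[B1] = OUT[B0] ⊔ OUT[B3] = {b@B1, c@B0, c@B3, d@B2, e@B2}
Applying B1's transfer function to that IN value gives OUT[B1] (row B1 above).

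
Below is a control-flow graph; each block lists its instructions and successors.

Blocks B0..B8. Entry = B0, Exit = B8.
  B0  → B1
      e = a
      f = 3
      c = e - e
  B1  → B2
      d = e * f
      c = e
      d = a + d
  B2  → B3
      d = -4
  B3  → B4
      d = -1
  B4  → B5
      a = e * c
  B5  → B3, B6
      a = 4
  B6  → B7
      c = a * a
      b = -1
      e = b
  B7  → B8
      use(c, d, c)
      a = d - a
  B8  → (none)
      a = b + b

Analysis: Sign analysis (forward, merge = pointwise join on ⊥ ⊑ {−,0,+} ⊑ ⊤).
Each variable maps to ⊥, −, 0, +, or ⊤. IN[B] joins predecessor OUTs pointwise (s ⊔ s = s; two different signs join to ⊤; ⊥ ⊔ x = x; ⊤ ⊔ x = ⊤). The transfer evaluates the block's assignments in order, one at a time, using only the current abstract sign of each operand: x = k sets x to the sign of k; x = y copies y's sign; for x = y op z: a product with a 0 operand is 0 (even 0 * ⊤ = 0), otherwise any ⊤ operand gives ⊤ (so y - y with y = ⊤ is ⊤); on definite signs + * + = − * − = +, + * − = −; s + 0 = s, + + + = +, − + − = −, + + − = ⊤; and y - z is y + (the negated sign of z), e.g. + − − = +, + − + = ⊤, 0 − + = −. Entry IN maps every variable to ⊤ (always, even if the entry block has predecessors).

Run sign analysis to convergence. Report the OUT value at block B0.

Answer: {a: ⊤, b: ⊤, c: ⊤, d: ⊤, e: ⊤, f: +}

Working:
Converged values:
  B0:  IN=(all ⊤)  OUT={f:+; rest ⊤}
  B1:  IN={f:+; rest ⊤}  OUT={f:+; rest ⊤}
  B2:  IN={f:+; rest ⊤}  OUT={d:-, f:+; rest ⊤}
  B3:  IN={d:-, f:+; rest ⊤}  OUT={d:-, f:+; rest ⊤}
  B4:  IN={d:-, f:+; rest ⊤}  OUT={d:-, f:+; rest ⊤}
  B5:  IN={d:-, f:+; rest ⊤}  OUT={a:+, d:-, f:+; rest ⊤}
  B6:  IN={a:+, d:-, f:+; rest ⊤}  OUT={a:+, b:-, c:+, d:-, e:-, f:+; rest ⊤}
  B7:  IN={a:+, b:-, c:+, d:-, e:-, f:+; rest ⊤}  OUT={a:-, b:-, c:+, d:-, e:-, f:+; rest ⊤}
  B8:  IN={a:-, b:-, c:+, d:-, e:-, f:+; rest ⊤}  OUT={a:-, b:-, c:+, d:-, e:-, f:+; rest ⊤}

B0 is the boundary node: IN[B0] = {a: ⊤, b: ⊤, c: ⊤, d: ⊤, e: ⊤, f: ⊤}
Applying B0's transfer function to that IN value gives OUT[B0] (row B0 above).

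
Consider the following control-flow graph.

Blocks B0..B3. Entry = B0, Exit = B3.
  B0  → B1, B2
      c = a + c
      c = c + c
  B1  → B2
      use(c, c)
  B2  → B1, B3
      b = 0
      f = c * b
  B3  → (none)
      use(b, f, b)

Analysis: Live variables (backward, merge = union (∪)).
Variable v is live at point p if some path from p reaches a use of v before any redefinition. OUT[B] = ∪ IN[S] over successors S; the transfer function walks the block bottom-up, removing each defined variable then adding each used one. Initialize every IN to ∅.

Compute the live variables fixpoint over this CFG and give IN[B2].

Converged values:
  B0:  IN={a, c}  OUT={c}
  B1:  IN={c}  OUT={c}
  B2:  IN={c}  OUT={b, c, f}
  B3:  IN={b, f}  OUT={}

Merge at B2: OUT[B2] = IN[B1] ⊔ IN[B3] = {b, c, f}
Applying B2's transfer function to that OUT value gives IN[B2] (row B2 above).

Answer: {c}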